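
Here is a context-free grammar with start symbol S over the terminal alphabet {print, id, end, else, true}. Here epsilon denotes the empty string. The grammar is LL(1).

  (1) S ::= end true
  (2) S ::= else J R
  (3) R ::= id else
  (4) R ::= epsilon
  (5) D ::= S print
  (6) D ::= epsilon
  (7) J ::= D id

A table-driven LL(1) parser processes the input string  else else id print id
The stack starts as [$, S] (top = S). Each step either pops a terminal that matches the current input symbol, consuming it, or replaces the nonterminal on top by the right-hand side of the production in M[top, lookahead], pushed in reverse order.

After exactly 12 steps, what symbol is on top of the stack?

      Stack                  Input                    Action
   1  $ S                    else else id print id $  expand S ::= else J R
   2  $ R J else             else else id print id $  match else
   3  $ R J                  else id print id $       expand J ::= D id
   4  $ R id D               else id print id $       expand D ::= S print
   5  $ R id print S         else id print id $       expand S ::= else J R
   6  $ R id print R J else  else id print id $       match else
   7  $ R id print R J       id print id $            expand J ::= D id
   8  $ R id print R id D    id print id $            expand D ::= epsilon
   9  $ R id print R id      id print id $            match id
  10  $ R id print R         print id $               expand R ::= epsilon
  11  $ R id print           print id $               match print
  12  $ R id                 id $                     match id
Stack after step 12: $ R (top = R).

R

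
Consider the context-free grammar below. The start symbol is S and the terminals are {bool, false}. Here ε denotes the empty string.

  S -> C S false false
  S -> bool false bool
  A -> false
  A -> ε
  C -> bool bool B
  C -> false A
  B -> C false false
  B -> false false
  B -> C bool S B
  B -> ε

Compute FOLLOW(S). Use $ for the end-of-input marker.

FIRST(A): from A->false we get {false}; from A->ε we get {ε}. So FIRST(A) = {ε, false}.
FIRST(C): from C->bool bool B we get {bool}; from C->false A we get {false}. So FIRST(C) = {bool, false}.
FIRST(S): from S->C S false false we get {bool, false}; from S->bool false bool we get {bool}. So FIRST(S) = {bool, false}.
FIRST(B): from B->C false false we get {bool, false}; from B->false false we get {false}; from B->C bool S B we get {bool, false}; from B->ε we get {ε}. So FIRST(B) = {ε, bool, false}.
FOLLOW(S) includes $ since S is the start symbol.
FOLLOW(C): in S->C S false false, C is followed by S false false with FIRST {bool, false}; in B->C false false, C is followed by false false with FIRST {false}; in B->C bool S B, C is followed by bool S B with FIRST {bool}. Thus FOLLOW(C) = {bool, false}.
FOLLOW(A): in C->false A, the suffix after A is empty, so FOLLOW(A) ⊇ FOLLOW(C) = {bool, false}. Thus FOLLOW(A) = {bool, false}.
FOLLOW(B): in C->bool bool B, the suffix after B is empty, so FOLLOW(B) ⊇ FOLLOW(C) = {bool, false}; in B->C bool S B, the suffix after B is empty (adds nothing new). Thus FOLLOW(B) = {bool, false}.
FOLLOW(S): in S->C S false false, S is followed by false false with FIRST {false}; in B->C bool S B, S is followed by B with FIRST {ε, bool, false}; in B->C bool S B, the suffix after S is nullable, so FOLLOW(S) ⊇ FOLLOW(B) = {bool, false}. Thus FOLLOW(S) = {$, bool, false}.

{$, bool, false}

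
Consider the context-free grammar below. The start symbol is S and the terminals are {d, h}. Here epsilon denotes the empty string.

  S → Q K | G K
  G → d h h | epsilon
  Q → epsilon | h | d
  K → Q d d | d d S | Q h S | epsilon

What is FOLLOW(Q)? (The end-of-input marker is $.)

{$, d, h}

FIRST(G): from G→d h h we get {d}; from G→epsilon we get {epsilon}. So FIRST(G) = {epsilon, d}.
FIRST(Q): from Q→epsilon we get {epsilon}; from Q→h we get {h}; from Q→d we get {d}. So FIRST(Q) = {epsilon, d, h}.
FIRST(K): from K→Q d d we get {d, h}; from K→d d S we get {d}; from K→Q h S we get {d, h}; from K→epsilon we get {epsilon}. So FIRST(K) = {epsilon, d, h}.
FIRST(S): from S→Q K we get {epsilon, d, h}; from S→G K we get {epsilon, d, h}. So FIRST(S) = {epsilon, d, h}.
FOLLOW(S) includes $ since S is the start symbol.
FOLLOW(S): in K→d d S, the suffix after S is empty, so FOLLOW(S) ⊇ FOLLOW(K) = {$}; in K→Q h S, the suffix after S is empty, so FOLLOW(S) ⊇ FOLLOW(K) = {$}. Thus FOLLOW(S) = {$}.
FOLLOW(G): in S→G K, G is followed by K with FIRST {epsilon, d, h}; in S→G K, the suffix after G is nullable, so FOLLOW(G) ⊇ FOLLOW(S) = {$}. Thus FOLLOW(G) = {$, d, h}.
FOLLOW(Q): in S→Q K, Q is followed by K with FIRST {epsilon, d, h}; in S→Q K, the suffix after Q is nullable, so FOLLOW(Q) ⊇ FOLLOW(S) = {$}; in K→Q d d, Q is followed by d d with FIRST {d}; in K→Q h S, Q is followed by h S with FIRST {h}. Thus FOLLOW(Q) = {$, d, h}.
FOLLOW(K): in S→Q K, the suffix after K is empty, so FOLLOW(K) ⊇ FOLLOW(S) = {$}; in S→G K, the suffix after K is empty, so FOLLOW(K) ⊇ FOLLOW(S) = {$}. Thus FOLLOW(K) = {$}.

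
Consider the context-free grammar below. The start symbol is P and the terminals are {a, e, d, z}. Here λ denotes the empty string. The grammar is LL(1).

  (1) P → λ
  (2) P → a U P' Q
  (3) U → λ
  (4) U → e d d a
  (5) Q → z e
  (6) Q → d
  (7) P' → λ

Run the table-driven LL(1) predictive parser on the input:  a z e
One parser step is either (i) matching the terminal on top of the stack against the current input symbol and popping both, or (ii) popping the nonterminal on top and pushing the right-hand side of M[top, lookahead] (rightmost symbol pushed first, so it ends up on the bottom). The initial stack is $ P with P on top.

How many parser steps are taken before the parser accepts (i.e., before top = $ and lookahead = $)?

7

step 1: stack=$ P  input=a z e $  — expand P → a U P' Q
step 2: stack=$ Q P' U a  input=a z e $  — match a
step 3: stack=$ Q P' U  input=z e $  — expand U → λ
step 4: stack=$ Q P'  input=z e $  — expand P' → λ
step 5: stack=$ Q  input=z e $  — expand Q → z e
step 6: stack=$ e z  input=z e $  — match z
step 7: stack=$ e  input=e $  — match e
Accept reached after 7 steps.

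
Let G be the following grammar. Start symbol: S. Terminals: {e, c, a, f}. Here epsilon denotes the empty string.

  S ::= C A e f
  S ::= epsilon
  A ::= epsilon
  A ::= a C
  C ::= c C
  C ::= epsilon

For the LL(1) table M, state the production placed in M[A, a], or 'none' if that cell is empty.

FIRST(A) = {epsilon, a}
FIRST(C) = {epsilon, c}
FIRST(S) = {epsilon, a, c, e}  (via C A e f)
FOLLOW(S) includes $ since S is the start symbol.
FOLLOW(A): in S::=C A e f, A is followed by e f with FIRST {e}. Thus FOLLOW(A) = {e}.
For A ::= epsilon: FIRST(epsilon) = {epsilon}, so it goes in M[A, t] for t ∈ {}; since epsilon ∈ FIRST, also for every t ∈ FOLLOW(A) = {e}.
For A ::= a C: FIRST(a C) = {a}, so it goes in M[A, t] for t ∈ {a}.

A ::= a C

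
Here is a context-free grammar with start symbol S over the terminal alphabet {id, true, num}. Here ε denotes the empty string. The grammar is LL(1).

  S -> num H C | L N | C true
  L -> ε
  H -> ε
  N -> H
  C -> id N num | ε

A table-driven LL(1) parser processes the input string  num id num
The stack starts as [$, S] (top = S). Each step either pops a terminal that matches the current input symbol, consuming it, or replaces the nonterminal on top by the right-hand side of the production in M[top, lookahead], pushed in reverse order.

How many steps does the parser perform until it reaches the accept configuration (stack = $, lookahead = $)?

step 1: stack=$ S  input=num id num $  — expand S -> num H C
step 2: stack=$ C H num  input=num id num $  — match num
step 3: stack=$ C H  input=id num $  — expand H -> ε
step 4: stack=$ C  input=id num $  — expand C -> id N num
step 5: stack=$ num N id  input=id num $  — match id
step 6: stack=$ num N  input=num $  — expand N -> H
step 7: stack=$ num H  input=num $  — expand H -> ε
step 8: stack=$ num  input=num $  — match num
Accept reached after 8 steps.

8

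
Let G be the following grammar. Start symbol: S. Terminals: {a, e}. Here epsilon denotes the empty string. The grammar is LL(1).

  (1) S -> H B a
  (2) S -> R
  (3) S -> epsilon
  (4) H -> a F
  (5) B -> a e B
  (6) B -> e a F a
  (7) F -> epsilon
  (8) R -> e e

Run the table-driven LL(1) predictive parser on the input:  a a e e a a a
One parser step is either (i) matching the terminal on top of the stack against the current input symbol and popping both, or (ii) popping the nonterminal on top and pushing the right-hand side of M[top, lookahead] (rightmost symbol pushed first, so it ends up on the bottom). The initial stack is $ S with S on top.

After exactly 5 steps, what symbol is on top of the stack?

a

     Stack      Input            Action
  1  $ S        a a e e a a a $  expand S -> H B a
  2  $ a B H    a a e e a a a $  expand H -> a F
  3  $ a B F a  a a e e a a a $  match a
  4  $ a B F    a e e a a a $    expand F -> epsilon
  5  $ a B      a e e a a a $    expand B -> a e B
Stack after step 5: $ a B e a (top = a).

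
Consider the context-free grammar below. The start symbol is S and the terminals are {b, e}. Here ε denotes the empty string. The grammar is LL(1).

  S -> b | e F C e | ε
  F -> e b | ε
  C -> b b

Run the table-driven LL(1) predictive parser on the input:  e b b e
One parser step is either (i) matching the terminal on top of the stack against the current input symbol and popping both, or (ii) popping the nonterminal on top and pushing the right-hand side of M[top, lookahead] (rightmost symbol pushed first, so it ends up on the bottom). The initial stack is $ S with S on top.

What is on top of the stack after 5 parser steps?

step 1: stack=$ S  input=e b b e $  — expand S -> e F C e
step 2: stack=$ e C F e  input=e b b e $  — match e
step 3: stack=$ e C F  input=b b e $  — expand F -> ε
step 4: stack=$ e C  input=b b e $  — expand C -> b b
step 5: stack=$ e b b  input=b b e $  — match b
Stack after step 5: $ e b (top = b).

b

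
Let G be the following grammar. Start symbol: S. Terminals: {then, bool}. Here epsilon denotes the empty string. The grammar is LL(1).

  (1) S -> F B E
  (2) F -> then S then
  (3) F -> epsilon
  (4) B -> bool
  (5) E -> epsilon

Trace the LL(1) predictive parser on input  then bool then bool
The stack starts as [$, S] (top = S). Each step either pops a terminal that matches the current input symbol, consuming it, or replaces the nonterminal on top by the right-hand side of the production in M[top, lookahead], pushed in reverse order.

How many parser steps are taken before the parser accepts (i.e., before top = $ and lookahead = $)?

12

      Stack              Input                  Action
   1  $ S                then bool then bool $  expand S -> F B E
   2  $ E B F            then bool then bool $  expand F -> then S then
   3  $ E B then S then  then bool then bool $  match then
   4  $ E B then S       bool then bool $       expand S -> F B E
   5  $ E B then E B F   bool then bool $       expand F -> epsilon
   6  $ E B then E B     bool then bool $       expand B -> bool
   7  $ E B then E bool  bool then bool $       match bool
   8  $ E B then E       then bool $            expand E -> epsilon
   9  $ E B then         then bool $            match then
  10  $ E B              bool $                 expand B -> bool
  11  $ E bool           bool $                 match bool
  12  $ E                $                      expand E -> epsilon
Accept reached after 12 steps.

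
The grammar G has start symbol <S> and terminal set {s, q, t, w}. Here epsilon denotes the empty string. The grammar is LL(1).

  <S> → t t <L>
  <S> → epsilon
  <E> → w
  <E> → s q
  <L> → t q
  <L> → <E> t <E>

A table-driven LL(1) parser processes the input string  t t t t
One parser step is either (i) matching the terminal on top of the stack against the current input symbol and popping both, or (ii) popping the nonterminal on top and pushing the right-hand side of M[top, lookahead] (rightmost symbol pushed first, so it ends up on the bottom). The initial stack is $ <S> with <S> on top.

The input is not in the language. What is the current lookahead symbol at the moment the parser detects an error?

t

step 1: stack=$ <S>  input=t t t t $  — expand <S> → t t <L>
step 2: stack=$ <L> t t  input=t t t t $  — match t
step 3: stack=$ <L> t  input=t t t $  — match t
step 4: stack=$ <L>  input=t t $  — expand <L> → t q
step 5: stack=$ q t  input=t t $  — match t
step 6: stack=$ q  input=t $  — error: top is terminal q but lookahead is t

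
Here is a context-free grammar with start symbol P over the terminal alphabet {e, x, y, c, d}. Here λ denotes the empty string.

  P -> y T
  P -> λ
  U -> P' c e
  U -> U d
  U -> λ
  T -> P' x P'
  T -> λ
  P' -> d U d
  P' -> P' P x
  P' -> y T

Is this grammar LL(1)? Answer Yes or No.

FIRST(P) = {λ, y}
FIRST(U) = {λ, d, y}
FIRST(T) = {λ, d, y}
FIRST(P') = {d, y}
FOLLOW(P) = {$, x}
FOLLOW(U) = {d}
FOLLOW(T) = {$, c, x, y}
FOLLOW(P') = {$, c, x, y}
Cell M[P', d] receives both P' -> d U d and P' -> P' P x — the grammar is not LL(1).

No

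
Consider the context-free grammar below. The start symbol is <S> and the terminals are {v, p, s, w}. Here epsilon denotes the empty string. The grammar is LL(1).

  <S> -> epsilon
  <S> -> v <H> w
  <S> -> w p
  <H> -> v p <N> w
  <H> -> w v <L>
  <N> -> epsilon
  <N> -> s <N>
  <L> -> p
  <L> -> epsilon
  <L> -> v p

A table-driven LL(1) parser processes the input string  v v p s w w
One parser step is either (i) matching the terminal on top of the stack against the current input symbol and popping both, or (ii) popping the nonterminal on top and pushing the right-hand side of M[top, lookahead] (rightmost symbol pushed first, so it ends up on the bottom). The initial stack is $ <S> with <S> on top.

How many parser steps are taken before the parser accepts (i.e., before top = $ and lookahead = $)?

      Stack          Input          Action
   1  $ <S>          v v p s w w $  expand <S> -> v <H> w
   2  $ w <H> v      v v p s w w $  match v
   3  $ w <H>        v p s w w $    expand <H> -> v p <N> w
   4  $ w w <N> p v  v p s w w $    match v
   5  $ w w <N> p    p s w w $      match p
   6  $ w w <N>      s w w $        expand <N> -> s <N>
   7  $ w w <N> s    s w w $        match s
   8  $ w w <N>      w w $          expand <N> -> epsilon
   9  $ w w          w w $          match w
  10  $ w            w $            match w
Accept reached after 10 steps.

10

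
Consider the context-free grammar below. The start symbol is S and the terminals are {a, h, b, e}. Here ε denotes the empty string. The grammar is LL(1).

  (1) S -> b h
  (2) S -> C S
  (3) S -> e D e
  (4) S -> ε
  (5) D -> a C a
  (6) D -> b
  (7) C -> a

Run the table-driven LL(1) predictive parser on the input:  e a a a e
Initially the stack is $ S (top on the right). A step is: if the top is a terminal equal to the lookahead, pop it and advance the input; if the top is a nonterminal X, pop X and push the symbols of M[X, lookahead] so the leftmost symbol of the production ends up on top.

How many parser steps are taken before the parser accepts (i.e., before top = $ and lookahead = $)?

     Stack      Input        Action
  1  $ S        e a a a e $  expand S -> e D e
  2  $ e D e    e a a a e $  match e
  3  $ e D      a a a e $    expand D -> a C a
  4  $ e a C a  a a a e $    match a
  5  $ e a C    a a e $      expand C -> a
  6  $ e a a    a a e $      match a
  7  $ e a      a e $        match a
  8  $ e        e $          match e
Accept reached after 8 steps.

8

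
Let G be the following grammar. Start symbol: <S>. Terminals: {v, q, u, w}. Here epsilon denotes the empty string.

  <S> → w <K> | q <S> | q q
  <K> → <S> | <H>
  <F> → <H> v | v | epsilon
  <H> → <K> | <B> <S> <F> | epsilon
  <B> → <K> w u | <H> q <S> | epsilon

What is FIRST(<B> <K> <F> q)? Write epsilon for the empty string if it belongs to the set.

FIRST(<S>) = {q, w}
FIRST(<K>) = {epsilon, q, w}  (via <S>, <H>)
FIRST(<F>) = {epsilon, q, v, w}  (via <H> v)
FIRST(<H>) = {epsilon, q, w}  (via <K>, <B> <S> <F>)
FIRST(<B>) = {epsilon, q, w}  (via <K> w u, <H> q <S>)
FIRST(<B> <K> <F> q): take FIRST of each symbol in turn, carrying on past any symbol whose FIRST contains epsilon; result {q, v, w}.

{q, v, w}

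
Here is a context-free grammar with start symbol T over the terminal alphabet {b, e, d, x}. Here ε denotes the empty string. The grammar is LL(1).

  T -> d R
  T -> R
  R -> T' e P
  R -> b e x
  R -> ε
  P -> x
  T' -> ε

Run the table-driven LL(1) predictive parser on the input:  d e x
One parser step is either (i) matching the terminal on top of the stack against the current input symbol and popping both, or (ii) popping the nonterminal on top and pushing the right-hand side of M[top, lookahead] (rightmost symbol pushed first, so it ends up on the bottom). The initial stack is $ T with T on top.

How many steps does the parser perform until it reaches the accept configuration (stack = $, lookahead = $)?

     Stack     Input    Action
  1  $ T       d e x $  expand T -> d R
  2  $ R d     d e x $  match d
  3  $ R       e x $    expand R -> T' e P
  4  $ P e T'  e x $    expand T' -> ε
  5  $ P e     e x $    match e
  6  $ P       x $      expand P -> x
  7  $ x       x $      match x
Accept reached after 7 steps.

7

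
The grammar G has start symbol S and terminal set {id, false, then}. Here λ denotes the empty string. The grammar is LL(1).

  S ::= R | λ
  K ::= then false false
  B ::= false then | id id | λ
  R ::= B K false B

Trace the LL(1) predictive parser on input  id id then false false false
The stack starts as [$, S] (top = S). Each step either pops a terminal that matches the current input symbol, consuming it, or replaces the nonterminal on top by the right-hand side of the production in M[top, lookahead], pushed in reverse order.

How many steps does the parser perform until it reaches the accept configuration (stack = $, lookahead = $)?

      Stack                       Input                           Action
   1  $ S                         id id then false false false $  expand S ::= R
   2  $ R                         id id then false false false $  expand R ::= B K false B
   3  $ B false K B               id id then false false false $  expand B ::= id id
   4  $ B false K id id           id id then false false false $  match id
   5  $ B false K id              id then false false false $     match id
   6  $ B false K                 then false false false $        expand K ::= then false false
   7  $ B false false false then  then false false false $        match then
   8  $ B false false false       false false false $             match false
   9  $ B false false             false false $                   match false
  10  $ B false                   false $                         match false
  11  $ B                         $                               expand B ::= λ
Accept reached after 11 steps.

11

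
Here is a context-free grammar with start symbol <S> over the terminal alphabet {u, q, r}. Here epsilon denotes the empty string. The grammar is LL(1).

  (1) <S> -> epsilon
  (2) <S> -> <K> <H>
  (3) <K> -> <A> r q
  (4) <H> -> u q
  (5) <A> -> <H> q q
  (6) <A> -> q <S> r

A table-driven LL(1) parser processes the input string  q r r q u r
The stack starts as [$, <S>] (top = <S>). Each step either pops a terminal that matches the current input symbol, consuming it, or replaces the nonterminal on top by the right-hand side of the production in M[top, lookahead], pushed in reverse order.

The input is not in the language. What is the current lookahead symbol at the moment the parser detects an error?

r

step 1: stack=$ <S>  input=q r r q u r $  — expand <S> -> <K> <H>
step 2: stack=$ <H> <K>  input=q r r q u r $  — expand <K> -> <A> r q
step 3: stack=$ <H> q r <A>  input=q r r q u r $  — expand <A> -> q <S> r
step 4: stack=$ <H> q r r <S> q  input=q r r q u r $  — match q
step 5: stack=$ <H> q r r <S>  input=r r q u r $  — expand <S> -> epsilon
step 6: stack=$ <H> q r r  input=r r q u r $  — match r
step 7: stack=$ <H> q r  input=r q u r $  — match r
step 8: stack=$ <H> q  input=q u r $  — match q
step 9: stack=$ <H>  input=u r $  — expand <H> -> u q
step 10: stack=$ q u  input=u r $  — match u
step 11: stack=$ q  input=r $  — error: top is terminal q but lookahead is r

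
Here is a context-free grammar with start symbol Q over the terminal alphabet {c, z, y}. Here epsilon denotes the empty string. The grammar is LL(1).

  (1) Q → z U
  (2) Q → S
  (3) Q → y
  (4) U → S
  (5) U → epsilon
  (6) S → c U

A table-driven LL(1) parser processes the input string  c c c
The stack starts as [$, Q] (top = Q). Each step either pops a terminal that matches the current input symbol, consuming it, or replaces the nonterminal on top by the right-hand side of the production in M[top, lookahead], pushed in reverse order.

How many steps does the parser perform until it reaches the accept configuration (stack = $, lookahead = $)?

10

      Stack  Input    Action
   1  $ Q    c c c $  expand Q → S
   2  $ S    c c c $  expand S → c U
   3  $ U c  c c c $  match c
   4  $ U    c c $    expand U → S
   5  $ S    c c $    expand S → c U
   6  $ U c  c c $    match c
   7  $ U    c $      expand U → S
   8  $ S    c $      expand S → c U
   9  $ U c  c $      match c
  10  $ U    $        expand U → epsilon
Accept reached after 10 steps.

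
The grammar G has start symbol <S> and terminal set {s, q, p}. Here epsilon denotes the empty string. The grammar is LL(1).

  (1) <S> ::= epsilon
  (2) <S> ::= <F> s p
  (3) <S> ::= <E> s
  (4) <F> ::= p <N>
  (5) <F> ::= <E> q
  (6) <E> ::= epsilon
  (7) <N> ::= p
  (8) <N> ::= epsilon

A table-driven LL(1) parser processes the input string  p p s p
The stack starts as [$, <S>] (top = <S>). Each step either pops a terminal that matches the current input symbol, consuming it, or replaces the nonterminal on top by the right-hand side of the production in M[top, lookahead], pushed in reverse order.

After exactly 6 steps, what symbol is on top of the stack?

p

step 1: stack=$ <S>  input=p p s p $  — expand <S> ::= <F> s p
step 2: stack=$ p s <F>  input=p p s p $  — expand <F> ::= p <N>
step 3: stack=$ p s <N> p  input=p p s p $  — match p
step 4: stack=$ p s <N>  input=p s p $  — expand <N> ::= p
step 5: stack=$ p s p  input=p s p $  — match p
step 6: stack=$ p s  input=s p $  — match s
Stack after step 6: $ p (top = p).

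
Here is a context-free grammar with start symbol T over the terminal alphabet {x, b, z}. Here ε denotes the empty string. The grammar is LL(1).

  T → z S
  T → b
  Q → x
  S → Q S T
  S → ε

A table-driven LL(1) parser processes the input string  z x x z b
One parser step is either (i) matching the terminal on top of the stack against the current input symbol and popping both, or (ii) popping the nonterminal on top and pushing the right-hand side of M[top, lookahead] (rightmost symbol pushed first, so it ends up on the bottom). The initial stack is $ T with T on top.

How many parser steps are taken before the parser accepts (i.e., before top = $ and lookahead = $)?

step 1: stack=$ T  input=z x x z b $  — expand T → z S
step 2: stack=$ S z  input=z x x z b $  — match z
step 3: stack=$ S  input=x x z b $  — expand S → Q S T
step 4: stack=$ T S Q  input=x x z b $  — expand Q → x
step 5: stack=$ T S x  input=x x z b $  — match x
step 6: stack=$ T S  input=x z b $  — expand S → Q S T
step 7: stack=$ T T S Q  input=x z b $  — expand Q → x
step 8: stack=$ T T S x  input=x z b $  — match x
step 9: stack=$ T T S  input=z b $  — expand S → ε
step 10: stack=$ T T  input=z b $  — expand T → z S
step 11: stack=$ T S z  input=z b $  — match z
step 12: stack=$ T S  input=b $  — expand S → ε
step 13: stack=$ T  input=b $  — expand T → b
step 14: stack=$ b  input=b $  — match b
Accept reached after 14 steps.

14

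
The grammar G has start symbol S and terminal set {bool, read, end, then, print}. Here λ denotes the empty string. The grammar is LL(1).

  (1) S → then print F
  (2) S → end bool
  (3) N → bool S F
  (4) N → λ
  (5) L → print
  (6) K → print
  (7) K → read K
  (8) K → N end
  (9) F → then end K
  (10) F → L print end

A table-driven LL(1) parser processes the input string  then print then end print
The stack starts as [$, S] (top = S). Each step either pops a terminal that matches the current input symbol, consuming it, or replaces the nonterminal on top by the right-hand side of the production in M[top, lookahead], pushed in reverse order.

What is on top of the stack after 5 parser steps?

     Stack           Input                        Action
  1  $ S             then print then end print $  expand S → then print F
  2  $ F print then  then print then end print $  match then
  3  $ F print       print then end print $       match print
  4  $ F             then end print $             expand F → then end K
  5  $ K end then    then end print $             match then
Stack after step 5: $ K end (top = end).

end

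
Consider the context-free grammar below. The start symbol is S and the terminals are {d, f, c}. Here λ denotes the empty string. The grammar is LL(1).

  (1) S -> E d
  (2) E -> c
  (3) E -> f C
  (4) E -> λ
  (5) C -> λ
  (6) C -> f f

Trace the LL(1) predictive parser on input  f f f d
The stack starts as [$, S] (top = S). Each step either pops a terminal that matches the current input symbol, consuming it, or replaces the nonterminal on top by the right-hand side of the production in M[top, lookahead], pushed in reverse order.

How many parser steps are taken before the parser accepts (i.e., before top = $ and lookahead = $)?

7

step 1: stack=$ S  input=f f f d $  — expand S -> E d
step 2: stack=$ d E  input=f f f d $  — expand E -> f C
step 3: stack=$ d C f  input=f f f d $  — match f
step 4: stack=$ d C  input=f f d $  — expand C -> f f
step 5: stack=$ d f f  input=f f d $  — match f
step 6: stack=$ d f  input=f d $  — match f
step 7: stack=$ d  input=d $  — match d
Accept reached after 7 steps.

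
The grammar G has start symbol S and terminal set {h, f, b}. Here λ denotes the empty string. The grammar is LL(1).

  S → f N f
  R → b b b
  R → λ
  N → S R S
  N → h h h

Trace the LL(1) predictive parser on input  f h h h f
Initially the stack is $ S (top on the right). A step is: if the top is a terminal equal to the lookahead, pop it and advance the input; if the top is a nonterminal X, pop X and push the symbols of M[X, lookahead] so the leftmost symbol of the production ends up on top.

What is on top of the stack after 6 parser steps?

step 1: stack=$ S  input=f h h h f $  — expand S → f N f
step 2: stack=$ f N f  input=f h h h f $  — match f
step 3: stack=$ f N  input=h h h f $  — expand N → h h h
step 4: stack=$ f h h h  input=h h h f $  — match h
step 5: stack=$ f h h  input=h h f $  — match h
step 6: stack=$ f h  input=h f $  — match h
Stack after step 6: $ f (top = f).

f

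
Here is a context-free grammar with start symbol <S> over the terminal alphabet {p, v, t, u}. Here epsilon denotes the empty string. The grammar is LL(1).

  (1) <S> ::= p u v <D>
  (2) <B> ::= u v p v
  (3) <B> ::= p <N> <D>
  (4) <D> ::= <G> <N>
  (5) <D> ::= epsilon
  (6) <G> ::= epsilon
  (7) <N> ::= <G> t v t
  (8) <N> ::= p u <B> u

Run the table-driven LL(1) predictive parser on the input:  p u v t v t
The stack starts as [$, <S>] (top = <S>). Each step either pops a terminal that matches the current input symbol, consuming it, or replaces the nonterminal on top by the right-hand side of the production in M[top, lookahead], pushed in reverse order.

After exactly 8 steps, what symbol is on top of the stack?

     Stack        Input          Action
  1  $ <S>        p u v t v t $  expand <S> ::= p u v <D>
  2  $ <D> v u p  p u v t v t $  match p
  3  $ <D> v u    u v t v t $    match u
  4  $ <D> v      v t v t $      match v
  5  $ <D>        t v t $        expand <D> ::= <G> <N>
  6  $ <N> <G>    t v t $        expand <G> ::= epsilon
  7  $ <N>        t v t $        expand <N> ::= <G> t v t
  8  $ t v t <G>  t v t $        expand <G> ::= epsilon
Stack after step 8: $ t v t (top = t).

t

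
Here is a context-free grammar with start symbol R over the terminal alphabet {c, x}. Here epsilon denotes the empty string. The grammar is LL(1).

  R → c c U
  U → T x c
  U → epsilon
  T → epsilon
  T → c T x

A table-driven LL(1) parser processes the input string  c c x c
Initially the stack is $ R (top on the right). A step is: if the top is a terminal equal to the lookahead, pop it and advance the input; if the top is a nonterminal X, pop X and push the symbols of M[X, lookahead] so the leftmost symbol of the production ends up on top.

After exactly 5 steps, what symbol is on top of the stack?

x

step 1: stack=$ R  input=c c x c $  — expand R → c c U
step 2: stack=$ U c c  input=c c x c $  — match c
step 3: stack=$ U c  input=c x c $  — match c
step 4: stack=$ U  input=x c $  — expand U → T x c
step 5: stack=$ c x T  input=x c $  — expand T → epsilon
Stack after step 5: $ c x (top = x).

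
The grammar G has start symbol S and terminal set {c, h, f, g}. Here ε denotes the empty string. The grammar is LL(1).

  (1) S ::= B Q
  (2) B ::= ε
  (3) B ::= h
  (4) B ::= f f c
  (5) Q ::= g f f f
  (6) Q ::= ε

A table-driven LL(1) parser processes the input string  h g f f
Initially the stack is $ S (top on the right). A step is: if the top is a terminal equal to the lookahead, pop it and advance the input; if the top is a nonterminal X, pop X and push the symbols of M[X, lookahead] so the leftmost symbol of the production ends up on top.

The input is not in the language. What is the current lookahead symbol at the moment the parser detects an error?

$

     Stack      Input      Action
  1  $ S        h g f f $  expand S ::= B Q
  2  $ Q B      h g f f $  expand B ::= h
  3  $ Q h      h g f f $  match h
  4  $ Q        g f f $    expand Q ::= g f f f
  5  $ f f f g  g f f $    match g
  6  $ f f f    f f $      match f
  7  $ f f      f $        match f
  8  $ f        $          error: top is terminal f but lookahead is $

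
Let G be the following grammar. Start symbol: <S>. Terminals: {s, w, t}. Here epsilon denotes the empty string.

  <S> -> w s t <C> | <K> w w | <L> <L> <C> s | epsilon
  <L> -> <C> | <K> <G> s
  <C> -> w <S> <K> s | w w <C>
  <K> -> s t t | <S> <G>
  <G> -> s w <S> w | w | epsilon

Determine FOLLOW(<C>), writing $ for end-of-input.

FIRST(<C>): from <C>->w <S> <K> s we get {w}; from <C>->w w <C> we get {w}. So FIRST(<C>) = {w}.
FIRST(<G>): from <G>->s w <S> w we get {s}; from <G>->w we get {w}; from <G>->epsilon we get {epsilon}. So FIRST(<G>) = {epsilon, s, w}.
FIRST(<S>): from <S>->w s t <C> we get {w}; from <S>-><K> w w we get {s, w}; from <S>-><L> <L> <C> s we get {s, w}; from <S>->epsilon we get {epsilon}. So FIRST(<S>) = {epsilon, s, w}.
FIRST(<K>): from <K>->s t t we get {s}; from <K>-><S> <G> we get {epsilon, s, w}. So FIRST(<K>) = {epsilon, s, w}.
FIRST(<L>): from <L>-><C> we get {w}; from <L>-><K> <G> s we get {s, w}. So FIRST(<L>) = {s, w}.
FOLLOW(<S>) includes $ since <S> is the start symbol.
FOLLOW(<L>): in <S>-><L> <L> <C> s (occurrence 1), <L> is followed by <L> <C> s with FIRST {s, w}; in <S>-><L> <L> <C> s (occurrence 2), <L> is followed by <C> s with FIRST {w}. Thus FOLLOW(<L>) = {s, w}.
FOLLOW(<K>): in <S>-><K> w w, <K> is followed by w w with FIRST {w}; in <L>-><K> <G> s, <K> is followed by <G> s with FIRST {s, w}; in <C>->w <S> <K> s, <K> is followed by s with FIRST {s}. Thus FOLLOW(<K>) = {s, w}.
FOLLOW(<S>): in <C>->w <S> <K> s, <S> is followed by <K> s with FIRST {s, w}; in <K>-><S> <G>, <S> is followed by <G> with FIRST {epsilon, s, w}; in <K>-><S> <G>, the suffix after <S> is nullable, so FOLLOW(<S>) ⊇ FOLLOW(<K>) = {s, w}; in <G>->s w <S> w, <S> is followed by w with FIRST {w}. Thus FOLLOW(<S>) = {$, s, w}.
FOLLOW(<C>): in <S>->w s t <C>, the suffix after <C> is empty, so FOLLOW(<C>) ⊇ FOLLOW(<S>) = {$, s, w}; in <S>-><L> <L> <C> s, <C> is followed by s with FIRST {s}; in <L>-><C>, the suffix after <C> is empty, so FOLLOW(<C>) ⊇ FOLLOW(<L>) = {s, w}; in <C>->w w <C>, the suffix after <C> is empty (adds nothing new). Thus FOLLOW(<C>) = {$, s, w}.
FOLLOW(<G>): in <L>-><K> <G> s, <G> is followed by s with FIRST {s}; in <K>-><S> <G>, the suffix after <G> is empty, so FOLLOW(<G>) ⊇ FOLLOW(<K>) = {s, w}. Thus FOLLOW(<G>) = {s, w}.

{$, s, w}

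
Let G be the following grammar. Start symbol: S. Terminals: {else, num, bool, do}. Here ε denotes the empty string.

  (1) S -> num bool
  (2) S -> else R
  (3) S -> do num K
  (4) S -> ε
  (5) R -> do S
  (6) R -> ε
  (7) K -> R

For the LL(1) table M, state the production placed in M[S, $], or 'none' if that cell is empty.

FIRST(S): from S->num bool we get {num}; from S->else R we get {else}; from S->do num K we get {do}; from S->ε we get {ε}. So FIRST(S) = {ε, do, else, num}.
FIRST(R): from R->do S we get {do}; from R->ε we get {ε}. So FIRST(R) = {ε, do}.
FIRST(K): from K->R we get {ε, do}. So FIRST(K) = {ε, do}.
FOLLOW(S) includes $ since S is the start symbol.
FOLLOW(S): in R->do S, the suffix after S is empty, so FOLLOW(S) ⊇ FOLLOW(R) = {$}. Thus FOLLOW(S) = {$}.
FOLLOW(R): in S->else R, the suffix after R is empty, so FOLLOW(R) ⊇ FOLLOW(S) = {$}; in K->R, the suffix after R is empty, so FOLLOW(R) ⊇ FOLLOW(K) = {$}. Thus FOLLOW(R) = {$}.
For S -> num bool: FIRST(num bool) = {num}, so it goes in M[S, t] for t ∈ {num}.
For S -> else R: FIRST(else R) = {else}, so it goes in M[S, t] for t ∈ {else}.
For S -> do num K: FIRST(do num K) = {do}, so it goes in M[S, t] for t ∈ {do}.
For S -> ε: FIRST(ε) = {ε}, so it goes in M[S, t] for t ∈ {}; since ε ∈ FIRST, also for every t ∈ FOLLOW(S) = {$}.

S -> ε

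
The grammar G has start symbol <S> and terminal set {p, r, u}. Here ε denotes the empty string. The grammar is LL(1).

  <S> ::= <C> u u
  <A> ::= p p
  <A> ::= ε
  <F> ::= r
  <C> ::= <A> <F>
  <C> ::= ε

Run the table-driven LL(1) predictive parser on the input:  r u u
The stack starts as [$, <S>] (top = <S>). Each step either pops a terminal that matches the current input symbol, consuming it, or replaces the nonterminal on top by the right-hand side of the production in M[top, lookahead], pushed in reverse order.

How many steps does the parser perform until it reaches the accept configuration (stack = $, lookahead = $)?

     Stack          Input    Action
  1  $ <S>          r u u $  expand <S> ::= <C> u u
  2  $ u u <C>      r u u $  expand <C> ::= <A> <F>
  3  $ u u <F> <A>  r u u $  expand <A> ::= ε
  4  $ u u <F>      r u u $  expand <F> ::= r
  5  $ u u r        r u u $  match r
  6  $ u u          u u $    match u
  7  $ u            u $      match u
Accept reached after 7 steps.

7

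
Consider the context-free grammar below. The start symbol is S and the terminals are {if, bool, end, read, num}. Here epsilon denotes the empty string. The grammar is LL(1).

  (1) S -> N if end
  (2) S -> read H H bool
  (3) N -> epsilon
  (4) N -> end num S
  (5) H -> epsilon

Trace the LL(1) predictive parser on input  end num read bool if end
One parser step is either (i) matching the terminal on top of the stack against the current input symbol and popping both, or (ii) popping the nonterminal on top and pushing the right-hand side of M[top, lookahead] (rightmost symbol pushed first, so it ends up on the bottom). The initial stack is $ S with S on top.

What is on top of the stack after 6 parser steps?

H

step 1: stack=$ S  input=end num read bool if end $  — expand S -> N if end
step 2: stack=$ end if N  input=end num read bool if end $  — expand N -> end num S
step 3: stack=$ end if S num end  input=end num read bool if end $  — match end
step 4: stack=$ end if S num  input=num read bool if end $  — match num
step 5: stack=$ end if S  input=read bool if end $  — expand S -> read H H bool
step 6: stack=$ end if bool H H read  input=read bool if end $  — match read
Stack after step 6: $ end if bool H H (top = H).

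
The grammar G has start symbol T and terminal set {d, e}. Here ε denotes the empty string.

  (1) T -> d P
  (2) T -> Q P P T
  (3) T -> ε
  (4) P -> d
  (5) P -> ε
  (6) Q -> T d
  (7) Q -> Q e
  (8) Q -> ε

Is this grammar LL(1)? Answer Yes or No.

FIRST(T) = {ε, d, e}
FIRST(P) = {ε, d}
FIRST(Q) = {ε, d, e}
FOLLOW(T) = {$, d}
FOLLOW(P) = {$, d, e}
FOLLOW(Q) = {$, d, e}
Cell M[P, d] receives both P -> d and P -> ε — the grammar is not LL(1).

No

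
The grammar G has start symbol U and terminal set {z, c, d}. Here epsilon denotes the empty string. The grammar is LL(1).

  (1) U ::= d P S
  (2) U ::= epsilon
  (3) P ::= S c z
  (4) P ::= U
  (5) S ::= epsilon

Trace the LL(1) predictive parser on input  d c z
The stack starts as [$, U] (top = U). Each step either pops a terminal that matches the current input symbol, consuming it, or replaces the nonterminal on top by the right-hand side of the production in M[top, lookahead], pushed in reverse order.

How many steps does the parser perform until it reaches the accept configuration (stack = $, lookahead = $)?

7

     Stack      Input    Action
  1  $ U        d c z $  expand U ::= d P S
  2  $ S P d    d c z $  match d
  3  $ S P      c z $    expand P ::= S c z
  4  $ S z c S  c z $    expand S ::= epsilon
  5  $ S z c    c z $    match c
  6  $ S z      z $      match z
  7  $ S        $        expand S ::= epsilon
Accept reached after 7 steps.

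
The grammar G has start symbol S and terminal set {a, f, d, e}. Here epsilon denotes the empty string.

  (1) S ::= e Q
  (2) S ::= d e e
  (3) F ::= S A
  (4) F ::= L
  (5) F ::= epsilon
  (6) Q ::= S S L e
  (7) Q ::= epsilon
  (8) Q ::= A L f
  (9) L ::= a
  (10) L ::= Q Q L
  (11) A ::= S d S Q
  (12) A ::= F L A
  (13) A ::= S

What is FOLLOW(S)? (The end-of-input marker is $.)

FIRST(S) = {d, e}
FIRST(F) = {epsilon, a, d, e}  (via S A, L)
FIRST(Q) = {epsilon, a, d, e}  (via S S L e, A L f)
FIRST(L) = {a, d, e}  (via Q Q L)
FIRST(A) = {a, d, e}  (via S d S Q, F L A, S)
FOLLOW(S) includes $ since S is the start symbol.
FOLLOW(F): in A::=F L A, F is followed by L A with FIRST {a, d, e}. Thus FOLLOW(F) = {a, d, e}.
FOLLOW(L): in F::=L, the suffix after L is empty, so FOLLOW(L) ⊇ FOLLOW(F) = {a, d, e}; in Q::=S S L e, L is followed by e with FIRST {e}; in Q::=A L f, L is followed by f with FIRST {f}; in L::=Q Q L, the suffix after L is empty (adds nothing new); in A::=F L A, L is followed by A with FIRST {a, d, e}. Thus FOLLOW(L) = {a, d, e, f}.
FOLLOW(A): in F::=S A, the suffix after A is empty, so FOLLOW(A) ⊇ FOLLOW(F) = {a, d, e}; in Q::=A L f, A is followed by L f with FIRST {a, d, e}; in A::=F L A, the suffix after A is empty (adds nothing new). Thus FOLLOW(A) = {a, d, e}.
FOLLOW(S): in F::=S A, S is followed by A with FIRST {a, d, e}; in Q::=S S L e (occurrence 1), S is followed by S L e with FIRST {d, e}; in Q::=S S L e (occurrence 2), S is followed by L e with FIRST {a, d, e}; in A::=S d S Q (occurrence 1), S is followed by d S Q with FIRST {d}; in A::=S d S Q (occurrence 2), S is followed by Q with FIRST {epsilon, a, d, e}; in A::=S d S Q (occurrence 2), the suffix after S is nullable, so FOLLOW(S) ⊇ FOLLOW(A) = {a, d, e}; in A::=S, the suffix after S is empty, so FOLLOW(S) ⊇ FOLLOW(A) = {a, d, e}. Thus FOLLOW(S) = {$, a, d, e}.
FOLLOW(Q): in S::=e Q, the suffix after Q is empty, so FOLLOW(Q) ⊇ FOLLOW(S) = {$, a, d, e}; in L::=Q Q L (occurrence 1), Q is followed by Q L with FIRST {a, d, e}; in L::=Q Q L (occurrence 2), Q is followed by L with FIRST {a, d, e}; in A::=S d S Q, the suffix after Q is empty, so FOLLOW(Q) ⊇ FOLLOW(A) = {a, d, e}. Thus FOLLOW(Q) = {$, a, d, e}.

{$, a, d, e}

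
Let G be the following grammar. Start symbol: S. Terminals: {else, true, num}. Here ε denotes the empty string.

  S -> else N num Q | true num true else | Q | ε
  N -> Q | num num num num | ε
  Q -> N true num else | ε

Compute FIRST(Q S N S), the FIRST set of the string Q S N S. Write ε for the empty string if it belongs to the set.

FIRST(S) = {ε, else, num, true}  (via Q)
FIRST(N) = {ε, num, true}  (via Q)
FIRST(Q) = {ε, num, true}  (via N true num else)
FIRST(Q S N S): take FIRST of each symbol in turn, carrying on past any symbol whose FIRST contains ε; result {ε, else, num, true}.

{ε, else, num, true}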